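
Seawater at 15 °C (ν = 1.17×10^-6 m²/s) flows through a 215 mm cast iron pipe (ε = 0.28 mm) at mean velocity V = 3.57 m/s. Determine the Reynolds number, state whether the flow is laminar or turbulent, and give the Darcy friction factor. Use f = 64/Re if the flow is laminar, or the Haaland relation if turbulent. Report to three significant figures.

Re = VD/ν = 3.570·0.215/1.17×10^-6 = 6.56×10^5
Re > 4000 → turbulent; ε/D = 0.00130
Haaland: f = 0.02134

Re ≈ 6.56×10^5; turbulent; f ≈ 0.0213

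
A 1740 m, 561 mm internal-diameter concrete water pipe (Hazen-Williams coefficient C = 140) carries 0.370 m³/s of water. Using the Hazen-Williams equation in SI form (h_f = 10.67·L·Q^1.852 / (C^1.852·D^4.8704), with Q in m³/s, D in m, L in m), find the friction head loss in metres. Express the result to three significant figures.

h_f = 10.67·1740·0.370^1.852 / (140^1.852·0.561^4.8704) = 5.212 m

h_f ≈ 5.21 m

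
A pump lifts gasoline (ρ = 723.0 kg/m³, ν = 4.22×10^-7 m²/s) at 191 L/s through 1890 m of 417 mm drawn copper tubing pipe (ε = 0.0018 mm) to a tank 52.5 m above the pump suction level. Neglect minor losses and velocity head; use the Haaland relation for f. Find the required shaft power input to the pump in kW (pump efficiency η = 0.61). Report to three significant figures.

P_shaft ≈ 128 kW

V = 4Q/(πD²) = 1.399 m/s; Re = 1.38×10^6; ε/D = 4.32×10^-6; f = 0.01107
h_f = f(L/D)V²/2g = 5.003 m
Total head H = z + h_f = 52.5 + 5.003 = 57.50 m
P_hyd = ρgQH = 723.0·9.81·0.191·57.50 = 77.90 kW
P_shaft = P_hyd/η = 77.90/0.61 = 127.7 kW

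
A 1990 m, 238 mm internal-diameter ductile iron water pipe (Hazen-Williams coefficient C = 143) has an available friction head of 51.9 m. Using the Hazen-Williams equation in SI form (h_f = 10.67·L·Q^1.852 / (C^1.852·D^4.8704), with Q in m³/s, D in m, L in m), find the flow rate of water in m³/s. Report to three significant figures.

Rearranging: Q = [h_f·C^1.852·D^4.8704 / (10.67·L)]^(1/1.852)
Q = [51.9·143^1.852·0.238^4.8704 / (10.67·1990)]^0.540 = 0.1275 m³/s

Q ≈ 0.128 m³/s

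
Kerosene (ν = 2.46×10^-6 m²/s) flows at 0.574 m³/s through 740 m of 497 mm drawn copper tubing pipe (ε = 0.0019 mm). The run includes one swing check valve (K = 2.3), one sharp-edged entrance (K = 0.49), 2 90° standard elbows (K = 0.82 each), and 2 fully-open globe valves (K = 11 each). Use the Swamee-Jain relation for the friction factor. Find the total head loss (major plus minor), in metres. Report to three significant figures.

H_L ≈ 20.3 m

V = 4Q/(πD²) = 2.959 m/s; V²/2g = 0.4462 m
Re = 5.98×10^5, ε/D = 3.82×10^-6 → f = 0.01275 (Swamee-Jain)
Major: h_f = f(L/D)·V²/2g = 0.01275·1489·0.4462 = 8.472 m
Minor: ΣK = 26.4; h_m = ΣK·V²/2g = 11.79 m
Total H_L = 8.472 + 11.79 = 20.26 m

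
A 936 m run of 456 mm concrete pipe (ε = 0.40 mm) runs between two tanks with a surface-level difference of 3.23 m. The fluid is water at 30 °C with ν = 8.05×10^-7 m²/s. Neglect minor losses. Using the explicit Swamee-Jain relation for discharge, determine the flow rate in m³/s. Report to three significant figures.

Q ≈ 0.206 m³/s

Swamee-Jain (Type II): Q = -0.965·√(gD⁵h_f/L)·ln[ε/(3.7D) + √(3.17ν²L/(gD³h_f))]
√(gD⁵h_f/L) = √(9.81·0.456⁵·3.23/936) = 0.02584
ε/(3.7D) = 2.37×10^-4; √(3.17ν²L/(gD³h_f)) = 2.53×10^-5
Q = -0.965·0.02584·ln(2.624×10^-4) = 0.2056 m³/s
Check: V = 1.26 m/s, Re = 7.13×10^5, f = 0.01960, h_f = 3.25 m ≈ 3.23 m ✓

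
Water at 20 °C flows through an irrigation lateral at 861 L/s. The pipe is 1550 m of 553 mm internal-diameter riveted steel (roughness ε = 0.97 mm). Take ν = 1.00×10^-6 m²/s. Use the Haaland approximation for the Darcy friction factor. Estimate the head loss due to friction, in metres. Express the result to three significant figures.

V = 4Q/(πD²) = 4·0.861/(π·0.553²) = 3.585 m/s
Re = VD/ν = 3.585·0.553/1.00×10^-6 = 1.98×10^6 → turbulent
ε/D = 0.97/553 = 0.00175
Haaland: f = 0.02276
h_f = f(L/D)V²/(2g) = 0.02276·(1550/0.553)·3.585²/(2·9.81) = 41.78 m

h_f ≈ 41.8 m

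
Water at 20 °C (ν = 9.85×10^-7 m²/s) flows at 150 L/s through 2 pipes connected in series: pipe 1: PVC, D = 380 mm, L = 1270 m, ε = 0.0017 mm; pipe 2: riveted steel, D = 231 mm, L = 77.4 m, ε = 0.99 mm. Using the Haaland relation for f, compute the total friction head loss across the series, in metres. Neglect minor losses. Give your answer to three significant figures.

Pipe 1: V = 1.323 m/s, Re = 5.10×10^5, ε/D = 4.47×10^-6, f = 0.01307, h_1 = f(L/D)V²/2g = 3.893 m
Pipe 2: V = 3.579 m/s, Re = 8.39×10^5, ε/D = 0.00429, f = 0.02917, h_2 = f(L/D)V²/2g = 6.382 m
Series → Q common, losses add: H = Σh = 10.28 m

H ≈ 10.3 m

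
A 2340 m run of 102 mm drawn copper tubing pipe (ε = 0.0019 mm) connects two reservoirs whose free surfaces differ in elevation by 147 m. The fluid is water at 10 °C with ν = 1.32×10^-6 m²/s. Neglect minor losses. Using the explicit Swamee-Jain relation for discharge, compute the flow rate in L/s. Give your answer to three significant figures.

Swamee-Jain (Type II): Q = -0.965·√(gD⁵h_f/L)·ln[ε/(3.7D) + √(3.17ν²L/(gD³h_f))]
√(gD⁵h_f/L) = √(9.81·0.102⁵·147/2340) = 0.002608
ε/(3.7D) = 5.03×10^-6; √(3.17ν²L/(gD³h_f)) = 9.19×10^-5
Q = -0.965·0.002608·ln(9.693×10^-5) = 0.02326 m³/s
Check: V = 2.85 m/s, Re = 2.20×10^5, f = 0.01543, h_f = 146 m ≈ 147 m ✓

Q ≈ 23.3 L/s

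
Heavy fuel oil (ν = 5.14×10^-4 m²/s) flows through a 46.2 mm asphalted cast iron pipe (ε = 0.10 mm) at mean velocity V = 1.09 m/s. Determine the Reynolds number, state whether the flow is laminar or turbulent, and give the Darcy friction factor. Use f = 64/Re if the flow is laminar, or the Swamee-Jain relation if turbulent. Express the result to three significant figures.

Re = VD/ν = 1.090·0.0462/5.14×10^-4 = 98.0
Re < 2300 → laminar → f = 64/Re = 0.6532

Re ≈ 98.0; laminar; f = 64/Re ≈ 0.653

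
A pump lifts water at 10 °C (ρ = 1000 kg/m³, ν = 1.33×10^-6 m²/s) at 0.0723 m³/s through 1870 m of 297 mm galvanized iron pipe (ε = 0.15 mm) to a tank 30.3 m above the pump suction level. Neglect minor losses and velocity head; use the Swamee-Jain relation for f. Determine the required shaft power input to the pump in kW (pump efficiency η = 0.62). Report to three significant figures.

V = 4Q/(πD²) = 1.044 m/s; Re = 2.33×10^5; ε/D = 5.05×10^-4; f = 0.01871
h_f = f(L/D)V²/2g = 6.540 m
Total head H = z + h_f = 30.3 + 6.540 = 36.84 m
P_hyd = ρgQH = 1000·9.81·0.0723·36.84 = 26.13 kW
P_shaft = P_hyd/η = 26.13/0.62 = 42.14 kW

P_shaft ≈ 42.1 kW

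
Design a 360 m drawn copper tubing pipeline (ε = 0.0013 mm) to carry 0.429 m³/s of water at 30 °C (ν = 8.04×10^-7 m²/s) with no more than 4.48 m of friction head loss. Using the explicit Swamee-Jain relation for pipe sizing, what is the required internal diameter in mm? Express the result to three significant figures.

D ≈ 424 mm

Swamee-Jain (Type III): D = 0.66·[ε^1.25·(LQ²/(gh_f))^4.75 + ν·Q^9.4·(L/(gh_f))^5.2]^0.04
LQ²/(gh_f) = 1.508; L/(gh_f) = 8.191
Term 1 = ε^1.25·(…)^4.75 = 3.08×10^-7; Term 2 = ν·Q^9.4·(…)^5.2 = 1.58×10^-5
D = 0.66·(3.08×10^-7 + 1.58×10^-5)^0.04 = 0.4245 m = 424 mm
Check: V = 3.03 m/s, Re = 1.60×10^6, f = 0.01084, h_f = 4.31 m ≈ 4.48 m ✓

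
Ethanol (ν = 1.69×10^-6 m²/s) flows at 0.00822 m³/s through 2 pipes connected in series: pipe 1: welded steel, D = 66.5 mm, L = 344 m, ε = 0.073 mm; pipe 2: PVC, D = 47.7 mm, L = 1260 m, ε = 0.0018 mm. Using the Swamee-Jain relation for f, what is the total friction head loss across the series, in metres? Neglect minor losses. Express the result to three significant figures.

H ≈ 523 m

Pipe 1: V = 2.367 m/s, Re = 9.31×10^4, ε/D = 0.00110, f = 0.02282, h_1 = f(L/D)V²/2g = 33.71 m
Pipe 2: V = 4.600 m/s, Re = 1.30×10^5, ε/D = 3.77×10^-5, f = 0.01719, h_2 = f(L/D)V²/2g = 489.8 m
Series → Q common, losses add: H = Σh = 523.5 m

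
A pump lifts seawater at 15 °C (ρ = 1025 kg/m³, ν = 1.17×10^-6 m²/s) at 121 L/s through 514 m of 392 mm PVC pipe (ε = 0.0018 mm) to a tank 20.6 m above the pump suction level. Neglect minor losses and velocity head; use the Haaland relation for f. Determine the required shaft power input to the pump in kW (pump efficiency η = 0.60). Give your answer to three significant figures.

P_shaft ≈ 43.7 kW

V = 4Q/(πD²) = 1.003 m/s; Re = 3.36×10^5; ε/D = 4.59×10^-6; f = 0.01408
h_f = f(L/D)V²/2g = 0.9460 m
Total head H = z + h_f = 20.6 + 0.9460 = 21.55 m
P_hyd = ρgQH = 1025·9.81·0.121·21.55 = 26.21 kW
P_shaft = P_hyd/η = 26.21/0.60 = 43.69 kW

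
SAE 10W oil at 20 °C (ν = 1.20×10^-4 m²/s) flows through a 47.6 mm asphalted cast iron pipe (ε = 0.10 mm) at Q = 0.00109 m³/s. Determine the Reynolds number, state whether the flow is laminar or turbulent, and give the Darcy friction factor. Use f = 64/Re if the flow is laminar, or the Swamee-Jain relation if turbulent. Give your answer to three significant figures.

Re ≈ 243; laminar; f = 64/Re ≈ 0.263

V = 4Q/(πD²) = 0.6125 m/s
Re = VD/ν = 0.6125·0.0476/1.20×10^-4 = 243
Re < 2300 → laminar → f = 64/Re = 0.2634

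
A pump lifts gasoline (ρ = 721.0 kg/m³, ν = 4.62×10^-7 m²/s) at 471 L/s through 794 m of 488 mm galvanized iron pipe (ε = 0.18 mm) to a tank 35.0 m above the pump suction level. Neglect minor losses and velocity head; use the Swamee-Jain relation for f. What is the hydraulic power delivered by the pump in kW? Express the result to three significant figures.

P_hyd ≈ 145 kW

V = 4Q/(πD²) = 2.518 m/s; Re = 2.66×10^6; ε/D = 3.69×10^-4; f = 0.01593
h_f = f(L/D)V²/2g = 8.376 m
Total head H = z + h_f = 35.0 + 8.376 = 43.38 m
P_hyd = ρgQH = 721.0·9.81·0.471·43.38 = 144.5 kW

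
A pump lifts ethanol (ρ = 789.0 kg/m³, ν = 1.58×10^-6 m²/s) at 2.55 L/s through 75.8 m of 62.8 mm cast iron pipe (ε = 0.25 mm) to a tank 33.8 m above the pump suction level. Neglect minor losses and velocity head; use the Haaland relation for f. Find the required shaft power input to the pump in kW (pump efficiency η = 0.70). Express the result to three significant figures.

V = 4Q/(πD²) = 0.8232 m/s; Re = 3.27×10^4; ε/D = 0.00398; f = 0.03123
h_f = f(L/D)V²/2g = 1.302 m
Total head H = z + h_f = 33.8 + 1.302 = 35.10 m
P_hyd = ρgQH = 789.0·9.81·0.00255·35.10 = 0.6928 kW
P_shaft = P_hyd/η = 0.6928/0.70 = 0.9897 kW

P_shaft ≈ 0.990 kW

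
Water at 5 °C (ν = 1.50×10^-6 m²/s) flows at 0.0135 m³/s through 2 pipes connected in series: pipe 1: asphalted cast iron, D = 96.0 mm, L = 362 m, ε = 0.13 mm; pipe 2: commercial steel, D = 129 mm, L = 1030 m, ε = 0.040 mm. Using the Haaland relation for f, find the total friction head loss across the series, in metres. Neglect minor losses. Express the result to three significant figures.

H ≈ 23.8 m

Pipe 1: V = 1.865 m/s, Re = 1.19×10^5, ε/D = 0.00135, f = 0.02285, h_1 = f(L/D)V²/2g = 15.27 m
Pipe 2: V = 1.033 m/s, Re = 8.88×10^4, ε/D = 3.10×10^-4, f = 0.01960, h_2 = f(L/D)V²/2g = 8.509 m
Series → Q common, losses add: H = Σh = 23.78 m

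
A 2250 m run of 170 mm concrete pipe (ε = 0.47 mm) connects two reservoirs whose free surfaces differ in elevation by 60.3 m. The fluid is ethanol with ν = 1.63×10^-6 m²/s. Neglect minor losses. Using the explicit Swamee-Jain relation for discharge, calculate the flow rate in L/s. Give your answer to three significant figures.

Swamee-Jain (Type II): Q = -0.965·√(gD⁵h_f/L)·ln[ε/(3.7D) + √(3.17ν²L/(gD³h_f))]
√(gD⁵h_f/L) = √(9.81·0.170⁵·60.3/2250) = 0.006110
ε/(3.7D) = 7.47×10^-4; √(3.17ν²L/(gD³h_f)) = 8.07×10^-5
Q = -0.965·0.006110·ln(8.280×10^-4) = 0.04184 m³/s
Check: V = 1.84 m/s, Re = 1.92×10^5, f = 0.02650, h_f = 60.7 m ≈ 60.3 m ✓

Q ≈ 41.8 L/s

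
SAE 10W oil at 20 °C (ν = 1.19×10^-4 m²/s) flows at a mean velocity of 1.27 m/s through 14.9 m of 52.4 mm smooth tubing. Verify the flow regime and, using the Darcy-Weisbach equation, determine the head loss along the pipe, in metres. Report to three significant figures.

h_f ≈ 2.68 m

Re = VD/ν = 1.27·0.05240/1.19×10^-4 = 559 → laminar (Re < 2300)
f = 64/Re = 0.1144
h_f = f(L/D)V²/(2g) = 0.1144·(14.9/0.05240)·1.27²/(2·9.81) = 2.675 m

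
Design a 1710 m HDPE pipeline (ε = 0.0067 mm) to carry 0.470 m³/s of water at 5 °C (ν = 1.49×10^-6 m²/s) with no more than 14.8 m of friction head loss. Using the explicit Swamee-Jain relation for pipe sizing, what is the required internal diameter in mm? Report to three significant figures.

D ≈ 487 mm

Swamee-Jain (Type III): D = 0.66·[ε^1.25·(LQ²/(gh_f))^4.75 + ν·Q^9.4·(L/(gh_f))^5.2]^0.04
LQ²/(gh_f) = 2.602; L/(gh_f) = 11.78
Term 1 = ε^1.25·(…)^4.75 = 3.20×10^-5; Term 2 = ν·Q^9.4·(…)^5.2 = 4.58×10^-4
D = 0.66·(3.20×10^-5 + 4.58×10^-4)^0.04 = 0.4866 m = 487 mm
Check: V = 2.53 m/s, Re = 8.25×10^5, f = 0.01229, h_f = 14.1 m ≈ 14.8 m ✓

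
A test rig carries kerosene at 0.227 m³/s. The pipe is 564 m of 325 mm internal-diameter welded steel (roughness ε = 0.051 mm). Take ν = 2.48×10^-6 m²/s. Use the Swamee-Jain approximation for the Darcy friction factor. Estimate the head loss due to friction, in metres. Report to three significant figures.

V = 4Q/(πD²) = 4·0.227/(π·0.325²) = 2.736 m/s
Re = VD/ν = 2.736·0.325/2.48×10^-6 = 3.59×10^5 → turbulent
ε/D = 0.051/325 = 1.57×10^-4
Swamee-Jain: f = 0.01562
h_f = f(L/D)V²/(2g) = 0.01562·(564/0.325)·2.736²/(2·9.81) = 10.35 m

h_f ≈ 10.3 m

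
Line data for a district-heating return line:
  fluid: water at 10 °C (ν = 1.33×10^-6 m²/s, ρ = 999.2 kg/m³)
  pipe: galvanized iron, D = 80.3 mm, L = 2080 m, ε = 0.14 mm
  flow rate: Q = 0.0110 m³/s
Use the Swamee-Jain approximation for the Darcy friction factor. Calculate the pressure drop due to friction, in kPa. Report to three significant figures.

V = 4Q/(πD²) = 4·0.0110/(π·0.0803²) = 2.172 m/s
Re = VD/ν = 2.172·0.0803/1.33×10^-6 = 1.31×10^5 → turbulent
ε/D = 0.14/80.3 = 0.00174
Swamee-Jain: f = 0.02423
h_f = f(L/D)V²/(2g) = 0.02423·(2080/0.0803)·2.172²/(2·9.81) = 150.9 m
Δp = ρg·h_f = 999.2·9.81·150.9 = 1479 kPa

Δp ≈ 1480 kPa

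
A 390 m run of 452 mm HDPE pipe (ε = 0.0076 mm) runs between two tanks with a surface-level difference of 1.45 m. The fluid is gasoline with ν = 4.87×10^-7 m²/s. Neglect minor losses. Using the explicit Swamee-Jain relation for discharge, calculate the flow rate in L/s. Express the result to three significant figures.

Q ≈ 275 L/s

Swamee-Jain (Type II): Q = -0.965·√(gD⁵h_f/L)·ln[ε/(3.7D) + √(3.17ν²L/(gD³h_f))]
√(gD⁵h_f/L) = √(9.81·0.452⁵·1.45/390) = 0.02623
ε/(3.7D) = 4.54×10^-6; √(3.17ν²L/(gD³h_f)) = 1.49×10^-5
Q = -0.965·0.02623·ln(1.948×10^-5) = 0.2746 m³/s
Check: V = 1.71 m/s, Re = 1.59×10^6, f = 0.01128, h_f = 1.45 m ≈ 1.45 m ✓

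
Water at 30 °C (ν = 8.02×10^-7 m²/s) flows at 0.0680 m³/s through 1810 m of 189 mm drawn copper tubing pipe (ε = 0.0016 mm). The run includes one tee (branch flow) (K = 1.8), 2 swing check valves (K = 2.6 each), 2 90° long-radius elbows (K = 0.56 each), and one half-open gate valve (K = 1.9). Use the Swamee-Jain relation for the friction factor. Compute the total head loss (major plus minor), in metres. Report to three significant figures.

V = 4Q/(πD²) = 2.424 m/s; V²/2g = 0.2994 m
Re = 5.71×10^5, ε/D = 8.47×10^-6 → f = 0.01293 (Swamee-Jain)
Major: h_f = f(L/D)·V²/2g = 0.01293·9577·0.2994 = 37.08 m
Minor: ΣK = 10.0; h_m = ΣK·V²/2g = 3.000 m
Total H_L = 37.08 + 3.000 = 40.09 m

H_L ≈ 40.1 m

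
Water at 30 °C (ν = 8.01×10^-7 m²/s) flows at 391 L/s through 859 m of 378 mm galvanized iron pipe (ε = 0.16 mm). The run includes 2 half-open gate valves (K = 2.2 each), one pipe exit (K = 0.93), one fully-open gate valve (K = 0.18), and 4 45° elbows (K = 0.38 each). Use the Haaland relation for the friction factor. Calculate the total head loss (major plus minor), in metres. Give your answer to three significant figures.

V = 4Q/(πD²) = 3.484 m/s; V²/2g = 0.6187 m
Re = 1.64×10^6, ε/D = 4.23×10^-4 → f = 0.01643 (Haaland)
Major: h_f = f(L/D)·V²/2g = 0.01643·2272·0.6187 = 23.10 m
Minor: ΣK = 7.03; h_m = ΣK·V²/2g = 4.350 m
Total H_L = 23.10 + 4.350 = 27.45 m

H_L ≈ 27.5 m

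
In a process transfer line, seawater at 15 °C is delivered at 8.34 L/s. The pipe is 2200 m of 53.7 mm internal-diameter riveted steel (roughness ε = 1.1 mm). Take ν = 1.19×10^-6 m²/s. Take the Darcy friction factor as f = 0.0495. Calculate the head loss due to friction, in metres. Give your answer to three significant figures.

h_f ≈ 1400 m

V = 4Q/(πD²) = 4·0.00834/(π·0.0537²) = 3.682 m/s
h_f = f(L/D)V²/(2g) = 0.04950·(2200/0.0537)·3.682²/(2·9.81) = 1402 m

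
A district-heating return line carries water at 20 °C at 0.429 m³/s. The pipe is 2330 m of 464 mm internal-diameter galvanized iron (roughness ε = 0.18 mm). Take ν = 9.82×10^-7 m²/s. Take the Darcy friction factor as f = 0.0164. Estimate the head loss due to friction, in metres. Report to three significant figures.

V = 4Q/(πD²) = 4·0.429/(π·0.464²) = 2.537 m/s
h_f = f(L/D)V²/(2g) = 0.01640·(2330/0.464)·2.537²/(2·9.81) = 27.02 m

h_f ≈ 27.0 m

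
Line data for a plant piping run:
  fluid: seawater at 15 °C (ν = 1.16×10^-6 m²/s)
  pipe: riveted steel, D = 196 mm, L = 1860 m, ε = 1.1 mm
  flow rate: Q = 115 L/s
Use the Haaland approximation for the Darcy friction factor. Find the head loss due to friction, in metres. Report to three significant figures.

h_f ≈ 222 m

V = 4Q/(πD²) = 4·0.115/(π·0.196²) = 3.811 m/s
Re = VD/ν = 3.811·0.196/1.16×10^-6 = 6.44×10^5 → turbulent
ε/D = 1.1/196 = 0.00561
Haaland: f = 0.03165
h_f = f(L/D)V²/(2g) = 0.03165·(1860/0.196)·3.811²/(2·9.81) = 222.4 m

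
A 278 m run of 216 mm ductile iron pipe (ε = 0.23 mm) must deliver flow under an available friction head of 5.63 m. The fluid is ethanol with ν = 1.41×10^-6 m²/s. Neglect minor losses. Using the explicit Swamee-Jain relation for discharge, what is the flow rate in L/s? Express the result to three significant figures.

Q ≈ 74.4 L/s

Swamee-Jain (Type II): Q = -0.965·√(gD⁵h_f/L)·ln[ε/(3.7D) + √(3.17ν²L/(gD³h_f))]
√(gD⁵h_f/L) = √(9.81·0.216⁵·5.63/278) = 0.009665
ε/(3.7D) = 2.88×10^-4; √(3.17ν²L/(gD³h_f)) = 5.61×10^-5
Q = -0.965·0.009665·ln(3.439×10^-4) = 0.07438 m³/s
Check: V = 2.03 m/s, Re = 3.11×10^5, f = 0.02098, h_f = 5.67 m ≈ 5.63 m ✓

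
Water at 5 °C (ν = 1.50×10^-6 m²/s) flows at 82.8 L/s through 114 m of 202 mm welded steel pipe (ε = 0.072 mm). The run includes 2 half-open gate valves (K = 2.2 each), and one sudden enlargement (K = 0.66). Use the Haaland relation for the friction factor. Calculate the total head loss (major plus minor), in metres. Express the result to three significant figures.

V = 4Q/(πD²) = 2.584 m/s; V²/2g = 0.3402 m
Re = 3.48×10^5, ε/D = 3.56×10^-4 → f = 0.01699 (Haaland)
Major: h_f = f(L/D)·V²/2g = 0.01699·564.4·0.3402 = 3.262 m
Minor: ΣK = 5.06; h_m = ΣK·V²/2g = 1.722 m
Total H_L = 3.262 + 1.722 = 4.984 m

H_L ≈ 4.98 m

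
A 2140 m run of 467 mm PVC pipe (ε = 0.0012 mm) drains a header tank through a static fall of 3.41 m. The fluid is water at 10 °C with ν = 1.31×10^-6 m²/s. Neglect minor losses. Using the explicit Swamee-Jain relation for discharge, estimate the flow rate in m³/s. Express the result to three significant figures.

Swamee-Jain (Type II): Q = -0.965·√(gD⁵h_f/L)·ln[ε/(3.7D) + √(3.17ν²L/(gD³h_f))]
√(gD⁵h_f/L) = √(9.81·0.467⁵·3.41/2140) = 0.01863
ε/(3.7D) = 6.94×10^-7; √(3.17ν²L/(gD³h_f)) = 5.85×10^-5
Q = -0.965·0.01863·ln(5.915×10^-5) = 0.1751 m³/s
Check: V = 1.02 m/s, Re = 3.64×10^5, f = 0.01390, h_f = 3.39 m ≈ 3.41 m ✓

Q ≈ 0.175 m³/s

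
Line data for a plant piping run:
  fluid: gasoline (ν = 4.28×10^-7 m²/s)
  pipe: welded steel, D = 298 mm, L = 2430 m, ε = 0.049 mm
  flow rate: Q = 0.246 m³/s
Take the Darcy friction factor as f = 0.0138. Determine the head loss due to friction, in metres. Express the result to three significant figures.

h_f ≈ 71.4 m

V = 4Q/(πD²) = 4·0.246/(π·0.298²) = 3.527 m/s
h_f = f(L/D)V²/(2g) = 0.01380·(2430/0.298)·3.527²/(2·9.81) = 71.35 m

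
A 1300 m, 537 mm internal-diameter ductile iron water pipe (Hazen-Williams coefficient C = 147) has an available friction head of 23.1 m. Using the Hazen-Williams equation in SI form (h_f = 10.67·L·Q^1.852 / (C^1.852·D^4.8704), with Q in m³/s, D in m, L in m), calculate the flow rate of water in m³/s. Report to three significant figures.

Q ≈ 0.906 m³/s

Rearranging: Q = [h_f·C^1.852·D^4.8704 / (10.67·L)]^(1/1.852)
Q = [23.1·147^1.852·0.537^4.8704 / (10.67·1300)]^0.540 = 0.9056 m³/s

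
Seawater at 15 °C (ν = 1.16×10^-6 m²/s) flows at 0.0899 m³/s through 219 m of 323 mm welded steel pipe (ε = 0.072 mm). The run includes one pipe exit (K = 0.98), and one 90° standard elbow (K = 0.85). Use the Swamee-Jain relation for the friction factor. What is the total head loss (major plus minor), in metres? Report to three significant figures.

H_L ≈ 0.797 m

V = 4Q/(πD²) = 1.097 m/s; V²/2g = 0.06135 m
Re = 3.05×10^5, ε/D = 2.23×10^-4 → f = 0.01646 (Swamee-Jain)
Major: h_f = f(L/D)·V²/2g = 0.01646·678.0·0.06135 = 0.6847 m
Minor: ΣK = 1.83; h_m = ΣK·V²/2g = 0.1123 m
Total H_L = 0.6847 + 0.1123 = 0.7970 m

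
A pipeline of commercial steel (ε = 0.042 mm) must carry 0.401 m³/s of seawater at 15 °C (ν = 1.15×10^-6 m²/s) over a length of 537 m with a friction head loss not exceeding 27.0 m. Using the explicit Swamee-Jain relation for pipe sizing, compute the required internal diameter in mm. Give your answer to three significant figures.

Swamee-Jain (Type III): D = 0.66·[ε^1.25·(LQ²/(gh_f))^4.75 + ν·Q^9.4·(L/(gh_f))^5.2]^0.04
LQ²/(gh_f) = 0.3260; L/(gh_f) = 2.027
Term 1 = ε^1.25·(…)^4.75 = 1.65×10^-8; Term 2 = ν·Q^9.4·(…)^5.2 = 8.44×10^-9
D = 0.66·(1.65×10^-8 + 8.44×10^-9)^0.04 = 0.3276 m = 328 mm
Check: V = 4.76 m/s, Re = 1.36×10^6, f = 0.01362, h_f = 25.7 m ≈ 27.0 m ✓

D ≈ 328 mm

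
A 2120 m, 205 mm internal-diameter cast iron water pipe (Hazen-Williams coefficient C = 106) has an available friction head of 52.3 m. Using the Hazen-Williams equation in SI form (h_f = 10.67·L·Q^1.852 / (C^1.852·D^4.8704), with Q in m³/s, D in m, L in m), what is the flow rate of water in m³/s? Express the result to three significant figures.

Q ≈ 0.0619 m³/s

Rearranging: Q = [h_f·C^1.852·D^4.8704 / (10.67·L)]^(1/1.852)
Q = [52.3·106^1.852·0.205^4.8704 / (10.67·2120)]^0.540 = 0.06195 m³/s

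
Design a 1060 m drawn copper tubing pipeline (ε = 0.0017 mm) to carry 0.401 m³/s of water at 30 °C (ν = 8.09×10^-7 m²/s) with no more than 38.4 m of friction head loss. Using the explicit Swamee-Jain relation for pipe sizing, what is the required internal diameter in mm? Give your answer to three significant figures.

Swamee-Jain (Type III): D = 0.66·[ε^1.25·(LQ²/(gh_f))^4.75 + ν·Q^9.4·(L/(gh_f))^5.2]^0.04
LQ²/(gh_f) = 0.4525; L/(gh_f) = 2.814
Term 1 = ε^1.25·(…)^4.75 = 1.42×10^-9; Term 2 = ν·Q^9.4·(…)^5.2 = 3.27×10^-8
D = 0.66·(1.42×10^-9 + 3.27×10^-8)^0.04 = 0.3318 m = 332 mm
Check: V = 4.64 m/s, Re = 1.90×10^6, f = 0.01064, h_f = 37.3 m ≈ 38.4 m ✓

D ≈ 332 mm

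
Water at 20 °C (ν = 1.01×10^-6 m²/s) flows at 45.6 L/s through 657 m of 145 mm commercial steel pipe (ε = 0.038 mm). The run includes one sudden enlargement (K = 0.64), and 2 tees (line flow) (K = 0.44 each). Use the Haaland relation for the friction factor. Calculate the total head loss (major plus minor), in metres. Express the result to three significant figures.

V = 4Q/(πD²) = 2.761 m/s; V²/2g = 0.3887 m
Re = 3.96×10^5, ε/D = 2.62×10^-4 → f = 0.01612 (Haaland)
Major: h_f = f(L/D)·V²/2g = 0.01612·4531·0.3887 = 28.40 m
Minor: ΣK = 1.52; h_m = ΣK·V²/2g = 0.5908 m
Total H_L = 28.40 + 0.5908 = 28.99 m

H_L ≈ 29.0 m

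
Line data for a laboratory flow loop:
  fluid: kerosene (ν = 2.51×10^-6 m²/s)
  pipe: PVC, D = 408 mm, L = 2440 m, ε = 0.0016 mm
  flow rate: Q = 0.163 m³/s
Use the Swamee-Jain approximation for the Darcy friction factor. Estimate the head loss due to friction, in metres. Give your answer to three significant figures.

V = 4Q/(πD²) = 4·0.163/(π·0.408²) = 1.247 m/s
Re = VD/ν = 1.247·0.408/2.51×10^-6 = 2.03×10^5 → turbulent
ε/D = 0.0016/408 = 3.92×10^-6
Swamee-Jain: f = 0.01553
h_f = f(L/D)V²/(2g) = 0.01553·(2440/0.408)·1.247²/(2·9.81) = 7.357 m

h_f ≈ 7.36 m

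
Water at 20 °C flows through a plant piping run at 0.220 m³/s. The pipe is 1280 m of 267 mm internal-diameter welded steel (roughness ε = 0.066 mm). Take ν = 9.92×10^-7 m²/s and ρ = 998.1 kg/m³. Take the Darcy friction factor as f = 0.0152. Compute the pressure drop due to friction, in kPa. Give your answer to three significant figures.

Δp ≈ 561 kPa

V = 4Q/(πD²) = 4·0.220/(π·0.267²) = 3.929 m/s
h_f = f(L/D)V²/(2g) = 0.01520·(1280/0.267)·3.929²/(2·9.81) = 57.34 m
Δp = ρg·h_f = 998.1·9.81·57.34 = 561.4 kPa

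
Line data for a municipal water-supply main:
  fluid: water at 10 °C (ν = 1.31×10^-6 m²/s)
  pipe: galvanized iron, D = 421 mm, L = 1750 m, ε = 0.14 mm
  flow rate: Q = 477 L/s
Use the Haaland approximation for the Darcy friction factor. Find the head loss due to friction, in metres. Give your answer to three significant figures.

V = 4Q/(πD²) = 4·0.477/(π·0.421²) = 3.427 m/s
Re = VD/ν = 3.427·0.421/1.31×10^-6 = 1.10×10^6 → turbulent
ε/D = 0.14/421 = 3.33×10^-4
Haaland: f = 0.01584
h_f = f(L/D)V²/(2g) = 0.01584·(1750/0.421)·3.427²/(2·9.81) = 39.40 m

h_f ≈ 39.4 m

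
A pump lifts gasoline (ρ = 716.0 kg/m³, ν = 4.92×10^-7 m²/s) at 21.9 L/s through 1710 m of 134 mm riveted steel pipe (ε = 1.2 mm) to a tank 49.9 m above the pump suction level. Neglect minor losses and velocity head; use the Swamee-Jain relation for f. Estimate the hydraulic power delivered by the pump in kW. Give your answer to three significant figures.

V = 4Q/(πD²) = 1.553 m/s; Re = 4.23×10^5; ε/D = 0.00896; f = 0.03677
h_f = f(L/D)V²/2g = 57.68 m
Total head H = z + h_f = 49.9 + 57.68 = 107.6 m
P_hyd = ρgQH = 716.0·9.81·0.0219·107.6 = 16.55 kW

P_hyd ≈ 16.5 kW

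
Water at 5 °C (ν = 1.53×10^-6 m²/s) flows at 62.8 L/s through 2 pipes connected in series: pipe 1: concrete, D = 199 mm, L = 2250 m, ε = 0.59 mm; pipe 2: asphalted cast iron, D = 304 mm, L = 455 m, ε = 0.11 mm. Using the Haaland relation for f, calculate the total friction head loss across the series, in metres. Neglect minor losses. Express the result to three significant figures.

H ≈ 63.5 m

Pipe 1: V = 2.019 m/s, Re = 2.63×10^5, ε/D = 0.00296, f = 0.02659, h_1 = f(L/D)V²/2g = 62.48 m
Pipe 2: V = 0.8652 m/s, Re = 1.72×10^5, ε/D = 3.62×10^-4, f = 0.01817, h_2 = f(L/D)V²/2g = 1.037 m
Series → Q common, losses add: H = Σh = 63.52 m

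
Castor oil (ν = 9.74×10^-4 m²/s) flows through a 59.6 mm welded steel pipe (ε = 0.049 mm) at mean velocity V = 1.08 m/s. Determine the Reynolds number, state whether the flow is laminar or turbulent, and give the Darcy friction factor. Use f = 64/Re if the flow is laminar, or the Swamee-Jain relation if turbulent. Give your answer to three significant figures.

Re = VD/ν = 1.080·0.0596/9.74×10^-4 = 66.1
Re < 2300 → laminar → f = 64/Re = 0.9684

Re ≈ 66.1; laminar; f = 64/Re ≈ 0.968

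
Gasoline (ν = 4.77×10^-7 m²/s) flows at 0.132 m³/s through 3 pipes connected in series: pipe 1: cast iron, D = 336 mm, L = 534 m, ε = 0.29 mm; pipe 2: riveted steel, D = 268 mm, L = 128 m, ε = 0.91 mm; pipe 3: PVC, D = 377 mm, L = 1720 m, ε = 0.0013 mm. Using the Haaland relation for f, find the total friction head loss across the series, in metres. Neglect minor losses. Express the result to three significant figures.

Pipe 1: V = 1.489 m/s, Re = 1.05×10^6, ε/D = 8.63×10^-4, f = 0.01927, h_1 = f(L/D)V²/2g = 3.460 m
Pipe 2: V = 2.340 m/s, Re = 1.31×10^6, ε/D = 0.00340, f = 0.02724, h_2 = f(L/D)V²/2g = 3.631 m
Pipe 3: V = 1.183 m/s, Re = 9.35×10^5, ε/D = 3.45×10^-6, f = 0.01177, h_3 = f(L/D)V²/2g = 3.828 m
Series → Q common, losses add: H = Σh = 10.92 m

H ≈ 10.9 m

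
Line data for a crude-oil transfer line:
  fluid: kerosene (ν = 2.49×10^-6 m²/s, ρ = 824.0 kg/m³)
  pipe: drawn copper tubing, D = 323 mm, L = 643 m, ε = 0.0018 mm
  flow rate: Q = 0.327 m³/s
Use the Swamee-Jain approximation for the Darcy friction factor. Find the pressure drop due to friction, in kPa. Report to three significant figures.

Δp ≈ 171 kPa

V = 4Q/(πD²) = 4·0.327/(π·0.323²) = 3.991 m/s
Re = VD/ν = 3.991·0.323/2.49×10^-6 = 5.18×10^5 → turbulent
ε/D = 0.0018/323 = 5.57×10^-6
Swamee-Jain: f = 0.01310
h_f = f(L/D)V²/(2g) = 0.01310·(643/0.323)·3.991²/(2·9.81) = 21.17 m
Δp = ρg·h_f = 824.0·9.81·21.17 = 171.1 kPa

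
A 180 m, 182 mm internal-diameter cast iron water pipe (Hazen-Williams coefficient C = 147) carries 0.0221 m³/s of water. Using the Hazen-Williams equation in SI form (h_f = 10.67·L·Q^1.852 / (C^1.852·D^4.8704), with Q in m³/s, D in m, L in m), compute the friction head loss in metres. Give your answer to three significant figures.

h_f ≈ 0.641 m

h_f = 10.67·180·0.0221^1.852 / (147^1.852·0.182^4.8704) = 0.6414 m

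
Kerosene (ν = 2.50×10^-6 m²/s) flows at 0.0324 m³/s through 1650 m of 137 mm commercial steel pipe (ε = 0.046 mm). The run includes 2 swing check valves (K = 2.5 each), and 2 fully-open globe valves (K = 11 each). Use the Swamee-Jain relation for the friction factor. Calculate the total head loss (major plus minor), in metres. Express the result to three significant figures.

V = 4Q/(πD²) = 2.198 m/s; V²/2g = 0.2462 m
Re = 1.20×10^5, ε/D = 3.36×10^-4 → f = 0.01916 (Swamee-Jain)
Major: h_f = f(L/D)·V²/2g = 0.01916·12044·0.2462 = 56.82 m
Minor: ΣK = 27.0; h_m = ΣK·V²/2g = 6.648 m
Total H_L = 56.82 + 6.648 = 63.47 m

H_L ≈ 63.5 m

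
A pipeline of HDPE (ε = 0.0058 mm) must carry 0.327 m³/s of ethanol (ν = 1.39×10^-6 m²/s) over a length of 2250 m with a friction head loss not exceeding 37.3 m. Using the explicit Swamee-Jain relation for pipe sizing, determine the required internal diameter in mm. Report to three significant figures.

Swamee-Jain (Type III): D = 0.66·[ε^1.25·(LQ²/(gh_f))^4.75 + ν·Q^9.4·(L/(gh_f))^5.2]^0.04
LQ²/(gh_f) = 0.6575; L/(gh_f) = 6.149
Term 1 = ε^1.25·(…)^4.75 = 3.88×10^-8; Term 2 = ν·Q^9.4·(…)^5.2 = 4.80×10^-7
D = 0.66·(3.88×10^-8 + 4.80×10^-7)^0.04 = 0.3700 m = 370 mm
Check: V = 3.04 m/s, Re = 8.10×10^5, f = 0.01236, h_f = 35.5 m ≈ 37.3 m ✓

D ≈ 370 mm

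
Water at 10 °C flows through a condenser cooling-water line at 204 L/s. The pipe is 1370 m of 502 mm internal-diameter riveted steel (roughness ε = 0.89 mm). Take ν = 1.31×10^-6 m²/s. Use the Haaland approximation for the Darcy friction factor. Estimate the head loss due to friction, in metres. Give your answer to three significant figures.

V = 4Q/(πD²) = 4·0.204/(π·0.502²) = 1.031 m/s
Re = VD/ν = 1.031·0.502/1.31×10^-6 = 3.95×10^5 → turbulent
ε/D = 0.89/502 = 0.00177
Haaland: f = 0.02317
h_f = f(L/D)V²/(2g) = 0.02317·(1370/0.502)·1.031²/(2·9.81) = 3.424 m

h_f ≈ 3.42 m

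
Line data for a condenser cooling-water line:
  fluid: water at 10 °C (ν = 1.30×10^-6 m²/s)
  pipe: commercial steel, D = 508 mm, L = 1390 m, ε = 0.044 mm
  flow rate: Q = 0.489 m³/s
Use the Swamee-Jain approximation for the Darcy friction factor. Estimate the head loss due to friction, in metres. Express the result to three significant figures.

V = 4Q/(πD²) = 4·0.489/(π·0.508²) = 2.413 m/s
Re = VD/ν = 2.413·0.508/1.30×10^-6 = 9.43×10^5 → turbulent
ε/D = 0.044/508 = 8.66×10^-5
Swamee-Jain: f = 0.01338
h_f = f(L/D)V²/(2g) = 0.01338·(1390/0.508)·2.413²/(2·9.81) = 10.86 m

h_f ≈ 10.9 m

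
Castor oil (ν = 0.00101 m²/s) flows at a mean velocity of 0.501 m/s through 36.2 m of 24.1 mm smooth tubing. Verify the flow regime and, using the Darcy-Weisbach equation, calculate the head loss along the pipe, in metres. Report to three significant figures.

h_f ≈ 103 m

Re = VD/ν = 0.501·0.02410/0.00101 = 12.0 → laminar (Re < 2300)
f = 64/Re = 5.354
h_f = f(L/D)V²/(2g) = 5.354·(36.2/0.02410)·0.501²/(2·9.81) = 102.9 m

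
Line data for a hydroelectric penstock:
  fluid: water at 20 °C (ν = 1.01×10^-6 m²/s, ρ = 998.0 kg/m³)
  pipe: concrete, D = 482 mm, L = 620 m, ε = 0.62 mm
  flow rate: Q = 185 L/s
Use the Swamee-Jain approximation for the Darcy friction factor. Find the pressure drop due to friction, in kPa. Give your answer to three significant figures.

V = 4Q/(πD²) = 4·0.185/(π·0.482²) = 1.014 m/s
Re = VD/ν = 1.014·0.482/1.01×10^-6 = 4.84×10^5 → turbulent
ε/D = 0.62/482 = 0.00129
Swamee-Jain: f = 0.02154
h_f = f(L/D)V²/(2g) = 0.02154·(620/0.482)·1.014²/(2·9.81) = 1.451 m
Δp = ρg·h_f = 998.0·9.81·1.451 = 14.21 kPa

Δp ≈ 14.2 kPa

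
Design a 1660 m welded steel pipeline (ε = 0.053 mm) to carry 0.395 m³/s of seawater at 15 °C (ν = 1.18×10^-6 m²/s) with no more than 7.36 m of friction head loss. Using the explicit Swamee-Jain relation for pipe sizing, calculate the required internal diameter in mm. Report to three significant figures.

Swamee-Jain (Type III): D = 0.66·[ε^1.25·(LQ²/(gh_f))^4.75 + ν·Q^9.4·(L/(gh_f))^5.2]^0.04
LQ²/(gh_f) = 3.587; L/(gh_f) = 22.99
Term 1 = ε^1.25·(…)^4.75 = 0.00195; Term 2 = ν·Q^9.4·(…)^5.2 = 0.00229
D = 0.66·(0.00195 + 0.00229)^0.04 = 0.5305 m = 530 mm
Check: V = 1.79 m/s, Re = 8.03×10^5, f = 0.01377, h_f = 7.02 m ≈ 7.36 m ✓

D ≈ 530 mm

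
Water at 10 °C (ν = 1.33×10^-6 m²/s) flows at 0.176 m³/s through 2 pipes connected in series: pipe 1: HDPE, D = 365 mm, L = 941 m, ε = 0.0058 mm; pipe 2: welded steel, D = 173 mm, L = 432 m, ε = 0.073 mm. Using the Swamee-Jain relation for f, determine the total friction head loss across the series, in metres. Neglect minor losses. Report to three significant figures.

Pipe 1: V = 1.682 m/s, Re = 4.62×10^5, ε/D = 1.59×10^-5, f = 0.01352, h_1 = f(L/D)V²/2g = 5.027 m
Pipe 2: V = 7.487 m/s, Re = 9.74×10^5, ε/D = 4.22×10^-4, f = 0.01676, h_2 = f(L/D)V²/2g = 119.6 m
Series → Q common, losses add: H = Σh = 124.6 m

H ≈ 125 m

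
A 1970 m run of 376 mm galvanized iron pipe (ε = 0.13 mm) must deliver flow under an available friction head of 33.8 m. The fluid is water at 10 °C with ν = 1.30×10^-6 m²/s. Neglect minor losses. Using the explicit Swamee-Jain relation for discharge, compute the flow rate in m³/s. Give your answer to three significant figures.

Swamee-Jain (Type II): Q = -0.965·√(gD⁵h_f/L)·ln[ε/(3.7D) + √(3.17ν²L/(gD³h_f))]
√(gD⁵h_f/L) = √(9.81·0.376⁵·33.8/1970) = 0.03557
ε/(3.7D) = 9.34×10^-5; √(3.17ν²L/(gD³h_f)) = 2.45×10^-5
Q = -0.965·0.03557·ln(1.179×10^-4) = 0.3105 m³/s
Check: V = 2.80 m/s, Re = 8.09×10^5, f = 0.01630, h_f = 34.0 m ≈ 33.8 m ✓

Q ≈ 0.310 m³/s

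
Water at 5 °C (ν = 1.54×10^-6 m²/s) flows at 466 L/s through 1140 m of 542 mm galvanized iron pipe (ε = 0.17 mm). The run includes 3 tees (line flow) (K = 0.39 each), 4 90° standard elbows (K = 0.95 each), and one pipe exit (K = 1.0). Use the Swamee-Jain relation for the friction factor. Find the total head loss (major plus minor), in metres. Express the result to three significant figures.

H_L ≈ 8.30 m

V = 4Q/(πD²) = 2.020 m/s; V²/2g = 0.2079 m
Re = 7.11×10^5, ε/D = 3.14×10^-4 → f = 0.01614 (Swamee-Jain)
Major: h_f = f(L/D)·V²/2g = 0.01614·2103·0.2079 = 7.057 m
Minor: ΣK = 5.97; h_m = ΣK·V²/2g = 1.241 m
Total H_L = 7.057 + 1.241 = 8.298 m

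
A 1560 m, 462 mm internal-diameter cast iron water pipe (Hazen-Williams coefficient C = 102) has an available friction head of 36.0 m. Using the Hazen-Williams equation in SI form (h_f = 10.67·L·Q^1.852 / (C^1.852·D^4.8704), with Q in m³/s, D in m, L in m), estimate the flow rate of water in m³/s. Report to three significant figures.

Q ≈ 0.487 m³/s

Rearranging: Q = [h_f·C^1.852·D^4.8704 / (10.67·L)]^(1/1.852)
Q = [36.0·102^1.852·0.462^4.8704 / (10.67·1560)]^0.540 = 0.4872 m³/s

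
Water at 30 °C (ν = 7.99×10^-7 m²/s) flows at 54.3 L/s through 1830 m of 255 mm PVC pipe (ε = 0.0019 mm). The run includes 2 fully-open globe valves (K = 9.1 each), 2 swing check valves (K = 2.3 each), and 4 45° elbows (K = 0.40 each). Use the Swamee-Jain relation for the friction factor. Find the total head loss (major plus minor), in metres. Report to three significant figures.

V = 4Q/(πD²) = 1.063 m/s; V²/2g = 0.05762 m
Re = 3.39×10^5, ε/D = 7.45×10^-6 → f = 0.01414 (Swamee-Jain)
Major: h_f = f(L/D)·V²/2g = 0.01414·7176·0.05762 = 5.848 m
Minor: ΣK = 24.4; h_m = ΣK·V²/2g = 1.406 m
Total H_L = 5.848 + 1.406 = 7.254 m

H_L ≈ 7.25 m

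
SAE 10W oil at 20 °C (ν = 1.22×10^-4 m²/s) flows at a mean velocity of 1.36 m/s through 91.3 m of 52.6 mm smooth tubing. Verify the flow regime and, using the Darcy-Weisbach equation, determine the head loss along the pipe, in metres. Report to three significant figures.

h_f ≈ 17.9 m

Re = VD/ν = 1.36·0.05260/1.22×10^-4 = 586 → laminar (Re < 2300)
f = 64/Re = 0.1091
h_f = f(L/D)V²/(2g) = 0.1091·(91.3/0.05260)·1.36²/(2·9.81) = 17.86 m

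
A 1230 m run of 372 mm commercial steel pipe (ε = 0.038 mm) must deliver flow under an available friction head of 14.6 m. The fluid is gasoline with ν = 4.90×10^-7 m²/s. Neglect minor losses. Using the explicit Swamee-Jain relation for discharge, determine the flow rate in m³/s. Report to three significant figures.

Q ≈ 0.282 m³/s

Swamee-Jain (Type II): Q = -0.965·√(gD⁵h_f/L)·ln[ε/(3.7D) + √(3.17ν²L/(gD³h_f))]
√(gD⁵h_f/L) = √(9.81·0.372⁵·14.6/1230) = 0.02880
ε/(3.7D) = 2.76×10^-5; √(3.17ν²L/(gD³h_f)) = 1.13×10^-5
Q = -0.965·0.02880·ln(3.888×10^-5) = 0.2822 m³/s
Check: V = 2.60 m/s, Re = 1.97×10^6, f = 0.01293, h_f = 14.7 m ≈ 14.6 m ✓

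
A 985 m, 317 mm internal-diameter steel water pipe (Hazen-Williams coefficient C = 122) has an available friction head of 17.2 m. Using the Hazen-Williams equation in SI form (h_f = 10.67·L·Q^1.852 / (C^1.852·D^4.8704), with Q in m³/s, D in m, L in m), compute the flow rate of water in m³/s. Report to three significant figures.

Q ≈ 0.186 m³/s

Rearranging: Q = [h_f·C^1.852·D^4.8704 / (10.67·L)]^(1/1.852)
Q = [17.2·122^1.852·0.317^4.8704 / (10.67·985)]^0.540 = 0.1862 m³/s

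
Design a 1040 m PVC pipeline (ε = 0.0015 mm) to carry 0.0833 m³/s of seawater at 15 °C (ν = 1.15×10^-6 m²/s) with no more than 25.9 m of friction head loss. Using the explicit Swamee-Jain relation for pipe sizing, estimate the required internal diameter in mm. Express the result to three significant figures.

D ≈ 201 mm

Swamee-Jain (Type III): D = 0.66·[ε^1.25·(LQ²/(gh_f))^4.75 + ν·Q^9.4·(L/(gh_f))^5.2]^0.04
LQ²/(gh_f) = 0.02840; L/(gh_f) = 4.093
Term 1 = ε^1.25·(…)^4.75 = 2.36×10^-15; Term 2 = ν·Q^9.4·(…)^5.2 = 1.25×10^-13
D = 0.66·(2.36×10^-15 + 1.25×10^-13)^0.04 = 0.2013 m = 201 mm
Check: V = 2.62 m/s, Re = 4.58×10^5, f = 0.01341, h_f = 24.2 m ≈ 25.9 m ✓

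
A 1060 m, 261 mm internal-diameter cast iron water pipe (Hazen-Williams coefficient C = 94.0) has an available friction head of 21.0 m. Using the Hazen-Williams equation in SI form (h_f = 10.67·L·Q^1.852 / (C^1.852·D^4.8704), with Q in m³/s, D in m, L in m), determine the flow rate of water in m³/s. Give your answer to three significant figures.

Q ≈ 0.0921 m³/s

Rearranging: Q = [h_f·C^1.852·D^4.8704 / (10.67·L)]^(1/1.852)
Q = [21.0·94.0^1.852·0.261^4.8704 / (10.67·1060)]^0.540 = 0.09210 m³/s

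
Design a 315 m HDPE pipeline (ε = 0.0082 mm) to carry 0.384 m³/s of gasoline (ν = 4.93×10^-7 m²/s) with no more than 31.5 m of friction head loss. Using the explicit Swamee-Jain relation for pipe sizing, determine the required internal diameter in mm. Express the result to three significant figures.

Swamee-Jain (Type III): D = 0.66·[ε^1.25·(LQ²/(gh_f))^4.75 + ν·Q^9.4·(L/(gh_f))^5.2]^0.04
LQ²/(gh_f) = 0.1503; L/(gh_f) = 1.019
Term 1 = ε^1.25·(…)^4.75 = 5.41×10^-11; Term 2 = ν·Q^9.4·(…)^5.2 = 6.74×10^-11
D = 0.66·(5.41×10^-11 + 6.74×10^-11)^0.04 = 0.2648 m = 265 mm
Check: V = 6.97 m/s, Re = 3.75×10^6, f = 0.01079, h_f = 31.8 m ≈ 31.5 m ✓

D ≈ 265 mm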